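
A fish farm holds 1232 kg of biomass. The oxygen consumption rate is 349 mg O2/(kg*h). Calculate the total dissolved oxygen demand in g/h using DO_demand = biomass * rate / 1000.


Total O2 consumption (mg/h) = 1232 kg * 349 mg/(kg*h) = 429968 mg/h
Convert to g/h: 429968 / 1000 = 429.968 g/h

429.968 g/h


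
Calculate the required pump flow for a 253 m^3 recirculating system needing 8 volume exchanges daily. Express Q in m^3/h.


Daily recirculation volume = 253 m^3 * 8 = 2024 m^3/day
Flow rate Q = daily volume / 24 h = 2024 / 24 = 84.3333 m^3/h

84.3333 m^3/h


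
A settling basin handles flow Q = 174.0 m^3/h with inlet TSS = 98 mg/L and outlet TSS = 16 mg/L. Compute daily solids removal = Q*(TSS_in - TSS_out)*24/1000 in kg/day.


Concentration drop: TSS_in - TSS_out = 98 - 16 = 82 mg/L
Hourly solids removed = Q * dTSS = 174.0 m^3/h * 82 mg/L = 14268 g/h  (m^3/h * mg/L = g/h)
Daily solids removed = 14268 * 24 = 342432 g/day
Convert g to kg: 342432 / 1000 = 342.432 kg/day

342.432 kg/day


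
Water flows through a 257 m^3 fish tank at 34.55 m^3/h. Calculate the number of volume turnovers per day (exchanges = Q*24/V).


Daily flow volume = 34.55 m^3/h * 24 h = 829.2 m^3/day
Exchanges = daily flow / tank volume = 829.2 / 257 = 3.22646 exchanges/day

3.22646 exchanges/day


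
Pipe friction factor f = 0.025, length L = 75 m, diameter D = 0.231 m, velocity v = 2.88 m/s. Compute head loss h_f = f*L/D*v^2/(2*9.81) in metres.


v^2 = 2.88^2 = 8.2944 m^2/s^2
L/D = 75/0.231 = 324.67532
h_f = f*(L/D)*v^2/(2g) = 0.025 * 324.67532 * 8.2944 / 19.62 = 3.43143 m

3.43143 m


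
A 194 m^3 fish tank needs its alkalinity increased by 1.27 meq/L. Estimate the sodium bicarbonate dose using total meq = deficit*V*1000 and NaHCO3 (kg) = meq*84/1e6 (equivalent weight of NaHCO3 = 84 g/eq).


Tank volume in L = 194 m^3 * 1000 = 194000 L
Total meq required = 1.27 meq/L * 194000 L = 246380 meq
NaHCO3 mass = 246380 meq * 84 mg/meq / 1e6 = 20.6959 kg

20.6959 kg


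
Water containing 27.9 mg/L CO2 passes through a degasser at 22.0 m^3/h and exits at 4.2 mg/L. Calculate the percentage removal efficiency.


CO2_out / CO2_in = 4.2 / 27.9 = 0.15053763
Fraction remaining = 0.15053763
efficiency = (1 - 0.15053763) * 100 = 84.9462 %

84.9462 %


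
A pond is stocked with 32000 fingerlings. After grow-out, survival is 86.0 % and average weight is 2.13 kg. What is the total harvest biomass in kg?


Survivors = 32000 * 86.0/100 = 27520 fish
Harvest biomass = survivors * W_f = 27520 * 2.13 = 58617.6 kg

58617.6 kg


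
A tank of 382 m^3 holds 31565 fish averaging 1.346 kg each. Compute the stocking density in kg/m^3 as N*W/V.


Total biomass = 31565 fish * 1.346 kg = 42486.49 kg
Density = total biomass / volume = 42486.49 / 382 = 111.221 kg/m^3

111.221 kg/m^3


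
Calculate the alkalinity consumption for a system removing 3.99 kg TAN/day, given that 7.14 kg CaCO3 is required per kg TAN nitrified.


Alkalinity factor: 7.14 kg CaCO3 consumed per kg TAN nitrified
alk = 3.99 kg TAN * 7.14 = 28.4886 kg CaCO3/day

28.4886 kg CaCO3/day


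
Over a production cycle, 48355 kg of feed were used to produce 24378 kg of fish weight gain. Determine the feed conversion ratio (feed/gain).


FCR = feed consumed / weight gained
FCR = 48355 kg / 24378 kg = 1.98355

1.98355


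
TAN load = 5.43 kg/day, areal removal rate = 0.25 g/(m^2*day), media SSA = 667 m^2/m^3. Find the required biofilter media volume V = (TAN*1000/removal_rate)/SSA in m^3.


A = 5.43*1000 / 0.25 = 21720 m^2
V = 21720 / 667 = 32.5637

32.5637 m^3


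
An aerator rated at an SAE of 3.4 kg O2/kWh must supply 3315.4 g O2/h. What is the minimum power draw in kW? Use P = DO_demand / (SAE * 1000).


SAE in g O2/kWh = 3.4 * 1000 = 3400 g/kWh
P = DO_demand / SAE_g = 3315.4 / 3400 = 0.975118 kW

0.975118 kW


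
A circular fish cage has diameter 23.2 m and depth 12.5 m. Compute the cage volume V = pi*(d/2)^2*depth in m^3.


r = d/2 = 23.2/2 = 11.6 m
Base area = pi*r^2 = pi*11.6^2 = 422.73271 m^2
Volume = 422.73271 * 12.5 = 5284.16 m^3

5284.16 m^3


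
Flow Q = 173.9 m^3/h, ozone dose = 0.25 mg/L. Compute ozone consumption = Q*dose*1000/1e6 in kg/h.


O3 demand (mg/h) = Q * dose * 1000 = 173.9 * 0.25 * 1000 = 43475 mg/h
Convert mg to kg: 43475 / 1e6 = 0.043475 kg/h

0.043475 kg/h


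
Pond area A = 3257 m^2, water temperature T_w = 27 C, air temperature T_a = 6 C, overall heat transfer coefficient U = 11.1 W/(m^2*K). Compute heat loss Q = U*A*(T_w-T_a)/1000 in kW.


Temperature difference dT = 27 - 6 = 21 K
Heat loss (W) = U * A * dT = 11.1 * 3257 * 21 = 759206.7 W
Convert to kW: 759206.7 / 1000 = 759.2067 kW

759.2067 kW


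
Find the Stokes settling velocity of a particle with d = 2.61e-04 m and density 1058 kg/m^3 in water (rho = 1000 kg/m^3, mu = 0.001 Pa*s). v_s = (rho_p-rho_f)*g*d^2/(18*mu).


Density difference: rho_p - rho_f = 1058 - 1000 = 58 kg/m^3
d^2 = (2.61e-04)^2 = 6.8121e-08 m^2
Numerator = (rho_p - rho_f) * g * d^2 = 58 * 9.81 * 6.8121e-08 = 3.8759487e-05
Denominator = 18 * mu = 18 * 0.001 = 0.018
v_s = 3.8759487e-05 / 0.018 = 0.0021533 m/s
Check: Re = rho_f * v_s * d / mu = 1000 * 0.0021533 * 2.61e-04 / 0.001 = 0.562 < 1, so Stokes' law applies.

0.0021533 m/s


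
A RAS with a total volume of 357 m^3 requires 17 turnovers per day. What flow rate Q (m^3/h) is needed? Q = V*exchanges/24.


Daily recirculation volume = 357 m^3 * 17 = 6069 m^3/day
Flow rate Q = daily volume / 24 h = 6069 / 24 = 252.875 m^3/h

252.875 m^3/h


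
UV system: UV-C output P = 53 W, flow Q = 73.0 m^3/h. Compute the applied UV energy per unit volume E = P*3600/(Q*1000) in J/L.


Energy delivered per hour = 53 W * 3600 s = 190800 J/h
Volume treated per hour = 73.0 m^3/h * 1000 = 73000 L/h
dose = 190800 / 73000 = 2.6137 J/L

2.6137 J/L


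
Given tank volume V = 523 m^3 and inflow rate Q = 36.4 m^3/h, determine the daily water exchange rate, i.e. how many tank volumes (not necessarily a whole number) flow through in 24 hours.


Daily flow volume = 36.4 m^3/h * 24 h = 873.6 m^3/day
Exchanges = daily flow / tank volume = 873.6 / 523 = 1.67036 exchanges/day

1.67036 exchanges/day


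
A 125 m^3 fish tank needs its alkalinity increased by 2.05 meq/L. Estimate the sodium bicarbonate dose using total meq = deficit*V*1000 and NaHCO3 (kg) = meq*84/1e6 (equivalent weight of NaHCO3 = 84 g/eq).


Tank volume in L = 125 m^3 * 1000 = 125000 L
Total meq required = 2.05 meq/L * 125000 L = 256250 meq
NaHCO3 mass = 256250 meq * 84 mg/meq / 1e6 = 21.525 kg

21.525 kg


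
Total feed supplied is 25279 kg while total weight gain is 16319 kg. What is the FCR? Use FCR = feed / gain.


FCR = feed consumed / weight gained
FCR = 25279 kg / 16319 kg = 1.54905

1.54905


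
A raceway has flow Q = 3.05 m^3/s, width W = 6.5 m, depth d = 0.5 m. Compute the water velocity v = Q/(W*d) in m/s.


Cross-sectional area = W * d = 6.5 * 0.5 = 3.25 m^2
Velocity = Q / A = 3.05 / 3.25 = 0.938462 m/s

0.938462 m/s


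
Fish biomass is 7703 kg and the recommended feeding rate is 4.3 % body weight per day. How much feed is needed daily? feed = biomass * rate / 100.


Feeding rate fraction = 4.3% / 100 = 0.043
Daily feed = 7703 kg * 0.043 = 331.229 kg/day

331.229 kg/day


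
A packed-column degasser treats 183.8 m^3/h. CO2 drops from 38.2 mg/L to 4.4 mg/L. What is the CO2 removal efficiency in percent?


CO2_out / CO2_in = 4.4 / 38.2 = 0.11518325
Fraction remaining = 0.11518325
efficiency = (1 - 0.11518325) * 100 = 88.4817 %

88.4817 %


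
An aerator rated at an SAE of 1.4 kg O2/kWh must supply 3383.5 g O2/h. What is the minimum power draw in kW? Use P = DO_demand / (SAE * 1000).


SAE in g O2/kWh = 1.4 * 1000 = 1400 g/kWh
P = DO_demand / SAE_g = 3383.5 / 1400 = 2.41679 kW

2.41679 kW


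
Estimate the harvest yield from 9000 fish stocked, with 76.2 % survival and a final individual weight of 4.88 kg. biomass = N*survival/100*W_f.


Survivors = 9000 * 76.2/100 = 6858 fish
Harvest biomass = survivors * W_f = 6858 * 4.88 = 33467.04 kg

33467.04 kg


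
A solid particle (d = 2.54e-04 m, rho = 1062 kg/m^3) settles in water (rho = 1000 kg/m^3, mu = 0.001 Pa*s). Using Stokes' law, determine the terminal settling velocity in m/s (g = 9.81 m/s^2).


Density difference: rho_p - rho_f = 1062 - 1000 = 62 kg/m^3
d^2 = (2.54e-04)^2 = 6.4516e-08 m^2
Numerator = (rho_p - rho_f) * g * d^2 = 62 * 9.81 * 6.4516e-08 = 3.9239922e-05
Denominator = 18 * mu = 18 * 0.001 = 0.018
v_s = 3.9239922e-05 / 0.018 = 0.00218 m/s
Check: Re = rho_f * v_s * d / mu = 1000 * 0.00218 * 2.54e-04 / 0.001 = 0.554 < 1, so Stokes' law applies.

0.00218 m/s


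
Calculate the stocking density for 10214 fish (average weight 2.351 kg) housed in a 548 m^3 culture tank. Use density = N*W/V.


Total biomass = 10214 fish * 2.351 kg = 24013.114 kg
Density = total biomass / volume = 24013.114 / 548 = 43.8196 kg/m^3

43.8196 kg/m^3


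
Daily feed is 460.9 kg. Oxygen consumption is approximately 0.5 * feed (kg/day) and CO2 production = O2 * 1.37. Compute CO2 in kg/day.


O2 = 460.9 * 0.5 = 230.45
CO2 = 230.45 * 1.37 = 315.7165

315.7165 kg/day


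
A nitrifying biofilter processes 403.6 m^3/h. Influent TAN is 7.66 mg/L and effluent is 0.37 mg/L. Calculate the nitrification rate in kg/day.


Concentration drop: TAN_in - TAN_out = 7.66 - 0.37 = 7.29 mg/L
Hourly TAN removed = Q * dTAN = 403.6 m^3/h * 7.29 mg/L = 2942.244 g/h  (m^3/h * mg/L = g/h)
Daily TAN removed = 2942.244 * 24 = 70613.856 g/day
Convert to kg/day: 70613.856 / 1000 = 70.613856 kg/day

70.613856 kg/day


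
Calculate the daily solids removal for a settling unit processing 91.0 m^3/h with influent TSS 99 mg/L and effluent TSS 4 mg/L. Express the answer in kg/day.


Concentration drop: TSS_in - TSS_out = 99 - 4 = 95 mg/L
Hourly solids removed = Q * dTSS = 91.0 m^3/h * 95 mg/L = 8645 g/h  (m^3/h * mg/L = g/h)
Daily solids removed = 8645 * 24 = 207480 g/day
Convert g to kg: 207480 / 1000 = 207.48 kg/day

207.48 kg/day


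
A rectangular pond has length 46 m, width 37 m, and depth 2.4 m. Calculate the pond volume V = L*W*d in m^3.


Base area = L * W = 46 * 37 = 1702 m^2
Volume = area * depth = 1702 * 2.4 = 4084.8 m^3

4084.8 m^3


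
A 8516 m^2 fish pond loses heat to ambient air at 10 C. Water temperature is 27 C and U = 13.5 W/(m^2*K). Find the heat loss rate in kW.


Temperature difference dT = 27 - 10 = 17 K
Heat loss (W) = U * A * dT = 13.5 * 8516 * 17 = 1954422 W
Convert to kW: 1954422 / 1000 = 1954.422 kW

1954.422 kW


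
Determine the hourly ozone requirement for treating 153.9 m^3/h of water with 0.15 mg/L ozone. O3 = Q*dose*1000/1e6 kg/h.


O3 demand (mg/h) = Q * dose * 1000 = 153.9 * 0.15 * 1000 = 23085 mg/h
Convert mg to kg: 23085 / 1e6 = 0.023085 kg/h

0.023085 kg/h


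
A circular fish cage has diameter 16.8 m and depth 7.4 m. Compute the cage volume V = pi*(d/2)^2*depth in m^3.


r = d/2 = 16.8/2 = 8.4 m
Base area = pi*r^2 = pi*8.4^2 = 221.67078 m^2
Volume = 221.67078 * 7.4 = 1640.36 m^3

1640.36 m^3


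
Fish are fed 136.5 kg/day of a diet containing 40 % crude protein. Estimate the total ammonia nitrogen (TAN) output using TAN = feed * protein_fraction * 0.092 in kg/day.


Protein in feed = 136.5 * 40/100 = 54.6 kg/day
TAN = protein * 0.092 = 54.6 * 0.092 = 5.0232 kg/day

5.0232 kg/day


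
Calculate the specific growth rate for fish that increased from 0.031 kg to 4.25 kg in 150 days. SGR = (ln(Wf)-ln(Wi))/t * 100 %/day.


ln(W_f) = ln(4.25) = 1.446919
ln(W_i) = ln(0.031) = -3.4737681
ln(W_f) - ln(W_i) = 1.446919 - -3.4737681 = 4.9206871
SGR = 4.9206871 / 150 * 100 = 3.28046 %/day

3.28046 %/day


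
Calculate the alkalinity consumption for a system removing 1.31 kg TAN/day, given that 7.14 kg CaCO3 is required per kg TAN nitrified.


Alkalinity factor: 7.14 kg CaCO3 consumed per kg TAN nitrified
alk = 1.31 kg TAN * 7.14 = 9.3534 kg CaCO3/day

9.3534 kg CaCO3/day


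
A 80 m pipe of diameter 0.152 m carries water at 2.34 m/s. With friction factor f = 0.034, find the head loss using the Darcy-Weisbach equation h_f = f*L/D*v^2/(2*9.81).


v^2 = 2.34^2 = 5.4756 m^2/s^2
L/D = 80/0.152 = 526.31579
h_f = f*(L/D)*v^2/(2g) = 0.034 * 526.31579 * 5.4756 / 19.62 = 4.99411 m

4.99411 m


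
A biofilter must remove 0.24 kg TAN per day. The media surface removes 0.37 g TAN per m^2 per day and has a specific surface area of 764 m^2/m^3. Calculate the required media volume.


A = 0.24*1000 / 0.37 = 648.64865 m^2
V = 648.64865 / 764 = 0.849017

0.849017 m^3


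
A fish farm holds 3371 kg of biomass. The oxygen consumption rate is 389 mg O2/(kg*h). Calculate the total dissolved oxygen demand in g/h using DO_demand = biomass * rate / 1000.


Total O2 consumption (mg/h) = 3371 kg * 389 mg/(kg*h) = 1311319 mg/h
Convert to g/h: 1311319 / 1000 = 1311.319 g/h

1311.319 g/h


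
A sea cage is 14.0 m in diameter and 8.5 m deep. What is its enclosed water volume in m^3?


r = d/2 = 14.0/2 = 7 m
Base area = pi*r^2 = pi*7^2 = 153.93804 m^2
Volume = 153.93804 * 8.5 = 1308.47 m^3

1308.47 m^3


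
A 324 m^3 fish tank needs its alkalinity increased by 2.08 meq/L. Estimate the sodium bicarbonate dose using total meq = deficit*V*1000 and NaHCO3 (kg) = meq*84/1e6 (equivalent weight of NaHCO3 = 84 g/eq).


Tank volume in L = 324 m^3 * 1000 = 324000 L
Total meq required = 2.08 meq/L * 324000 L = 673920 meq
NaHCO3 mass = 673920 meq * 84 mg/meq / 1e6 = 56.6093 kg

56.6093 kg


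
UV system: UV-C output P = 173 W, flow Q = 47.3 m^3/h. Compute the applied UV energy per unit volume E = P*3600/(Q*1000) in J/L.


Energy delivered per hour = 173 W * 3600 s = 622800 J/h
Volume treated per hour = 47.3 m^3/h * 1000 = 47300 L/h
dose = 622800 / 47300 = 13.167 J/L

13.167 J/L


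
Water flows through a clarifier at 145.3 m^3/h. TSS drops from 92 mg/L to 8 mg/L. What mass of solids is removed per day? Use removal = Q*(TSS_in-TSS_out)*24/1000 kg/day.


Concentration drop: TSS_in - TSS_out = 92 - 8 = 84 mg/L
Hourly solids removed = Q * dTSS = 145.3 m^3/h * 84 mg/L = 12205.2 g/h  (m^3/h * mg/L = g/h)
Daily solids removed = 12205.2 * 24 = 292924.8 g/day
Convert g to kg: 292924.8 / 1000 = 292.9248 kg/day

292.9248 kg/day


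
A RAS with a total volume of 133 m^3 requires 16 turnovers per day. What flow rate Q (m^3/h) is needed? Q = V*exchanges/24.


Daily recirculation volume = 133 m^3 * 16 = 2128 m^3/day
Flow rate Q = daily volume / 24 h = 2128 / 24 = 88.6667 m^3/h

88.6667 m^3/h


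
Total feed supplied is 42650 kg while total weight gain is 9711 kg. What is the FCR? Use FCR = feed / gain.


FCR = feed consumed / weight gained
FCR = 42650 kg / 9711 kg = 4.39193

4.39193


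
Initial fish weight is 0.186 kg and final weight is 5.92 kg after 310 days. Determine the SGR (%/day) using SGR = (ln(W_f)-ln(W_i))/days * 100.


ln(W_f) = ln(5.92) = 1.7783364
ln(W_i) = ln(0.186) = -1.6820086
ln(W_f) - ln(W_i) = 1.7783364 - -1.6820086 = 3.460345
SGR = 3.460345 / 310 * 100 = 1.11624 %/day

1.11624 %/day


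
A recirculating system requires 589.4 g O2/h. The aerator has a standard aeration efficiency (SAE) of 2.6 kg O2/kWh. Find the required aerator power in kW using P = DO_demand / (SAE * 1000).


SAE in g O2/kWh = 2.6 * 1000 = 2600 g/kWh
P = DO_demand / SAE_g = 589.4 / 2600 = 0.226692 kW

0.226692 kW


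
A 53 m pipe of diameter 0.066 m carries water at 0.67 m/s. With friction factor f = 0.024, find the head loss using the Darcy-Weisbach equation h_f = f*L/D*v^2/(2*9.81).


v^2 = 0.67^2 = 0.4489 m^2/s^2
L/D = 53/0.066 = 803.0303
h_f = f*(L/D)*v^2/(2g) = 0.024 * 803.0303 * 0.4489 / 19.62 = 0.440954 m

0.440954 m


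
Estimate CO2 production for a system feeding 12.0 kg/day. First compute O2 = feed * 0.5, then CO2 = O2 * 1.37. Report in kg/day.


O2 = 12.0 * 0.5 = 6
CO2 = 6 * 1.37 = 8.22

8.22 kg/day


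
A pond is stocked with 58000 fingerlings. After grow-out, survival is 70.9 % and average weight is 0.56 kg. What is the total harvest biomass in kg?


Survivors = 58000 * 70.9/100 = 41122 fish
Harvest biomass = survivors * W_f = 41122 * 0.56 = 23028.32 kg

23028.32 kg


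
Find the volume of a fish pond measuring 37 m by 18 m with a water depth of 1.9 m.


Base area = L * W = 37 * 18 = 666 m^2
Volume = area * depth = 666 * 1.9 = 1265.4 m^3

1265.4 m^3


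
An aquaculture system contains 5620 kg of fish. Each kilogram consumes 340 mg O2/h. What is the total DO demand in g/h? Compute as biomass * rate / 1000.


Total O2 consumption (mg/h) = 5620 kg * 340 mg/(kg*h) = 1910800 mg/h
Convert to g/h: 1910800 / 1000 = 1910.8 g/h

1910.8 g/h


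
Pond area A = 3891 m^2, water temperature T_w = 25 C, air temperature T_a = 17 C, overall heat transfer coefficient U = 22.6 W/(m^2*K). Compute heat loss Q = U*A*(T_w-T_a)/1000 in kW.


Temperature difference dT = 25 - 17 = 8 K
Heat loss (W) = U * A * dT = 22.6 * 3891 * 8 = 703492.8 W
Convert to kW: 703492.8 / 1000 = 703.4928 kW

703.4928 kW


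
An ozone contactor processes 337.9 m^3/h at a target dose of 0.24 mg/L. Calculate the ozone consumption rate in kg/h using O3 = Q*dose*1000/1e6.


O3 demand (mg/h) = Q * dose * 1000 = 337.9 * 0.24 * 1000 = 81096 mg/h
Convert mg to kg: 81096 / 1e6 = 0.081096 kg/h

0.081096 kg/h


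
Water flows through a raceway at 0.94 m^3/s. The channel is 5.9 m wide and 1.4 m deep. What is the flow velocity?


Cross-sectional area = W * d = 5.9 * 1.4 = 8.26 m^2
Velocity = Q / A = 0.94 / 8.26 = 0.113801 m/s

0.113801 m/s


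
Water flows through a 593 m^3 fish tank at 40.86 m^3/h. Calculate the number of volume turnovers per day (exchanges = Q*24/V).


Daily flow volume = 40.86 m^3/h * 24 h = 980.64 m^3/day
Exchanges = daily flow / tank volume = 980.64 / 593 = 1.65369 exchanges/day

1.65369 exchanges/day


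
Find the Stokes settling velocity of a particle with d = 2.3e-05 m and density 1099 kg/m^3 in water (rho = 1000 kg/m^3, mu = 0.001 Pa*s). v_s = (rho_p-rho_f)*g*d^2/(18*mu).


Density difference: rho_p - rho_f = 1099 - 1000 = 99 kg/m^3
d^2 = (2.3e-05)^2 = 5.29e-10 m^2
Numerator = (rho_p - rho_f) * g * d^2 = 99 * 9.81 * 5.29e-10 = 5.1375951e-07
Denominator = 18 * mu = 18 * 0.001 = 0.018
v_s = 5.1375951e-07 / 0.018 = 2.85422e-05 m/s
Check: Re = rho_f * v_s * d / mu = 1000 * 2.85422e-05 * 2.3e-05 / 0.001 = 6.56e-04 < 1, so Stokes' law applies.

2.85422e-05 m/s


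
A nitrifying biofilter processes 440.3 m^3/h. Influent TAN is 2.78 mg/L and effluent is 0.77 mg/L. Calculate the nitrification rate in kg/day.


Concentration drop: TAN_in - TAN_out = 2.78 - 0.77 = 2.01 mg/L
Hourly TAN removed = Q * dTAN = 440.3 m^3/h * 2.01 mg/L = 885.003 g/h  (m^3/h * mg/L = g/h)
Daily TAN removed = 885.003 * 24 = 21240.072 g/day
Convert to kg/day: 21240.072 / 1000 = 21.240072 kg/day

21.240072 kg/day


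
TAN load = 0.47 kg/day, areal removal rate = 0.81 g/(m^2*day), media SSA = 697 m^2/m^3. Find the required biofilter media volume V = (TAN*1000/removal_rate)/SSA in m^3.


A = 0.47*1000 / 0.81 = 580.24691 m^2
V = 580.24691 / 697 = 0.832492

0.832492 m^3


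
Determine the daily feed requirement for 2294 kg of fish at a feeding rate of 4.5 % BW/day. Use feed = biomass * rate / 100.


Feeding rate fraction = 4.5% / 100 = 0.045
Daily feed = 2294 kg * 0.045 = 103.23 kg/day

103.23 kg/day


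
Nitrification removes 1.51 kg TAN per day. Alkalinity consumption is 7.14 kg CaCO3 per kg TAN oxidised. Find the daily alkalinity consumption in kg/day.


Alkalinity factor: 7.14 kg CaCO3 consumed per kg TAN nitrified
alk = 1.51 kg TAN * 7.14 = 10.7814 kg CaCO3/day

10.7814 kg CaCO3/day


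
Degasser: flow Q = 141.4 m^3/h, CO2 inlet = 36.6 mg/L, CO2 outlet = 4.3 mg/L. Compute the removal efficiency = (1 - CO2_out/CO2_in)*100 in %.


CO2_out / CO2_in = 4.3 / 36.6 = 0.11748634
Fraction remaining = 0.11748634
efficiency = (1 - 0.11748634) * 100 = 88.2514 %

88.2514 %


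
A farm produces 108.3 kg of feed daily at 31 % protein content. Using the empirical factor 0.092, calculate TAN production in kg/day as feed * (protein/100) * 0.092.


Protein in feed = 108.3 * 31/100 = 33.573 kg/day
TAN = protein * 0.092 = 33.573 * 0.092 = 3.088716 kg/day

3.088716 kg/day


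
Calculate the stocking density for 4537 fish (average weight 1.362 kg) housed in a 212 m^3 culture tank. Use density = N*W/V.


Total biomass = 4537 fish * 1.362 kg = 6179.394 kg
Density = total biomass / volume = 6179.394 / 212 = 29.1481 kg/m^3

29.1481 kg/m^3


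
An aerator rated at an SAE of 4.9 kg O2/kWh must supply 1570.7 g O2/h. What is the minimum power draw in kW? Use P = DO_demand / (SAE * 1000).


SAE in g O2/kWh = 4.9 * 1000 = 4900 g/kWh
P = DO_demand / SAE_g = 1570.7 / 4900 = 0.320551 kW

0.320551 kW


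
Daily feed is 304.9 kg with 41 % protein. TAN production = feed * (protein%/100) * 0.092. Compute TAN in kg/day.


Protein in feed = 304.9 * 41/100 = 125.009 kg/day
TAN = protein * 0.092 = 125.009 * 0.092 = 11.500828 kg/day

11.500828 kg/day


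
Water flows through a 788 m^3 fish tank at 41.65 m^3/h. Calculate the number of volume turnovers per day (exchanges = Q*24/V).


Daily flow volume = 41.65 m^3/h * 24 h = 999.6 m^3/day
Exchanges = daily flow / tank volume = 999.6 / 788 = 1.26853 exchanges/day

1.26853 exchanges/day


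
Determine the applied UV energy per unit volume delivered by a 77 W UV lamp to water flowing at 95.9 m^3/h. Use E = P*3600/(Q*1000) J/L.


Energy delivered per hour = 77 W * 3600 s = 277200 J/h
Volume treated per hour = 95.9 m^3/h * 1000 = 95900 L/h
dose = 277200 / 95900 = 2.89051 J/L

2.89051 J/L


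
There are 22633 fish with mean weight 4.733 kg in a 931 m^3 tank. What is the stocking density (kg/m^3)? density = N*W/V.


Total biomass = 22633 fish * 4.733 kg = 107121.989 kg
Density = total biomass / volume = 107121.989 / 931 = 115.061 kg/m^3

115.061 kg/m^3


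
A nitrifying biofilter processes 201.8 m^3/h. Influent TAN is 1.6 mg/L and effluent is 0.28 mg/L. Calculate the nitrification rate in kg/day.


Concentration drop: TAN_in - TAN_out = 1.6 - 0.28 = 1.32 mg/L
Hourly TAN removed = Q * dTAN = 201.8 m^3/h * 1.32 mg/L = 266.376 g/h  (m^3/h * mg/L = g/h)
Daily TAN removed = 266.376 * 24 = 6393.024 g/day
Convert to kg/day: 6393.024 / 1000 = 6.393024 kg/day

6.393024 kg/day


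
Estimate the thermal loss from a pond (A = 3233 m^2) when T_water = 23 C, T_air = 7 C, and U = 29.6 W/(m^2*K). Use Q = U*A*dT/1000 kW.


Temperature difference dT = 23 - 7 = 16 K
Heat loss (W) = U * A * dT = 29.6 * 3233 * 16 = 1531148.8 W
Convert to kW: 1531148.8 / 1000 = 1531.1488 kW

1531.1488 kW


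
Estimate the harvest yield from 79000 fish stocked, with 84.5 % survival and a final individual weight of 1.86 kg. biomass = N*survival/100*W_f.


Survivors = 79000 * 84.5/100 = 66755 fish
Harvest biomass = survivors * W_f = 66755 * 1.86 = 124164.3 kg

124164.3 kg


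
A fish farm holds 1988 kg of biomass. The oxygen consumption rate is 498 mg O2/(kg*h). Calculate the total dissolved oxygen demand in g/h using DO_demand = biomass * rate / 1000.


Total O2 consumption (mg/h) = 1988 kg * 498 mg/(kg*h) = 990024 mg/h
Convert to g/h: 990024 / 1000 = 990.024 g/h

990.024 g/h


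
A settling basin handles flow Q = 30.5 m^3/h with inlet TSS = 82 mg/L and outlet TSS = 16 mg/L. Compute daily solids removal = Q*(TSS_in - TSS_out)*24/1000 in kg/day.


Concentration drop: TSS_in - TSS_out = 82 - 16 = 66 mg/L
Hourly solids removed = Q * dTSS = 30.5 m^3/h * 66 mg/L = 2013 g/h  (m^3/h * mg/L = g/h)
Daily solids removed = 2013 * 24 = 48312 g/day
Convert g to kg: 48312 / 1000 = 48.312 kg/day

48.312 kg/day


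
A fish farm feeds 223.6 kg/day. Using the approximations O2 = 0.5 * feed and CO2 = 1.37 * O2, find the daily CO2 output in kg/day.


O2 = 223.6 * 0.5 = 111.8
CO2 = 111.8 * 1.37 = 153.166

153.166 kg/day


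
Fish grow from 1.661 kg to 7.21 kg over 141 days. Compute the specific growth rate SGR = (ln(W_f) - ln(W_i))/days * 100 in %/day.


ln(W_f) = ln(7.21) = 1.975469
ln(W_i) = ln(1.661) = 0.50741983
ln(W_f) - ln(W_i) = 1.975469 - 0.50741983 = 1.4680492
SGR = 1.4680492 / 141 * 100 = 1.04117 %/day

1.04117 %/day


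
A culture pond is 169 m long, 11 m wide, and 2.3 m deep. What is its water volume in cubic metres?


Base area = L * W = 169 * 11 = 1859 m^2
Volume = area * depth = 1859 * 2.3 = 4275.7 m^3

4275.7 m^3


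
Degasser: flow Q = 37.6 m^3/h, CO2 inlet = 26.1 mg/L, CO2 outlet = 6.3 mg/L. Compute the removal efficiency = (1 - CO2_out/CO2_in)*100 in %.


CO2_out / CO2_in = 6.3 / 26.1 = 0.24137931
Fraction remaining = 0.24137931
efficiency = (1 - 0.24137931) * 100 = 75.8621 %

75.8621 %


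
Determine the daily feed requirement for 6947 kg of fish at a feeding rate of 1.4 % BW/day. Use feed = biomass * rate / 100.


Feeding rate fraction = 1.4% / 100 = 0.014
Daily feed = 6947 kg * 0.014 = 97.258 kg/day

97.258 kg/day


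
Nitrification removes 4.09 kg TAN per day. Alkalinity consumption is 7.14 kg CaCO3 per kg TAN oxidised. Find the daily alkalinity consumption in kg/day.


Alkalinity factor: 7.14 kg CaCO3 consumed per kg TAN nitrified
alk = 4.09 kg TAN * 7.14 = 29.2026 kg CaCO3/day

29.2026 kg CaCO3/day


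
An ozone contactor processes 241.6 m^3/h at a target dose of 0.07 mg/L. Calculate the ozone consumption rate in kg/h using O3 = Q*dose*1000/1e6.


O3 demand (mg/h) = Q * dose * 1000 = 241.6 * 0.07 * 1000 = 16912 mg/h
Convert mg to kg: 16912 / 1e6 = 0.016912 kg/h

0.016912 kg/h


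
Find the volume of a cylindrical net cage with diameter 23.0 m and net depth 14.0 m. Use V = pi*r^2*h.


r = d/2 = 23.0/2 = 11.5 m
Base area = pi*r^2 = pi*11.5^2 = 415.47563 m^2
Volume = 415.47563 * 14.0 = 5816.66 m^3

5816.66 m^3


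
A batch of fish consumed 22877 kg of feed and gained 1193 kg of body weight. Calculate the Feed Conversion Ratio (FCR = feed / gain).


FCR = feed consumed / weight gained
FCR = 22877 kg / 1193 kg = 19.176

19.176


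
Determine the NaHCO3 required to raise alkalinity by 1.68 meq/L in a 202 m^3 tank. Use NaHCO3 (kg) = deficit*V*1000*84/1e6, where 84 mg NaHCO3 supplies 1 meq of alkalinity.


Tank volume in L = 202 m^3 * 1000 = 202000 L
Total meq required = 1.68 meq/L * 202000 L = 339360 meq
NaHCO3 mass = 339360 meq * 84 mg/meq / 1e6 = 28.5062 kg

28.5062 kg


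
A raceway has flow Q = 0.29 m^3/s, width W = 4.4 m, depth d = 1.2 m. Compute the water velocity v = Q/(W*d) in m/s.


Cross-sectional area = W * d = 4.4 * 1.2 = 5.28 m^2
Velocity = Q / A = 0.29 / 5.28 = 0.0549242 m/s

0.0549242 m/s


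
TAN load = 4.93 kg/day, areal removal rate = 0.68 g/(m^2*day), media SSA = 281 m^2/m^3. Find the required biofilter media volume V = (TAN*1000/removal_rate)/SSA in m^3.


A = 4.93*1000 / 0.68 = 7250 m^2
V = 7250 / 281 = 25.8007

25.8007 m^3


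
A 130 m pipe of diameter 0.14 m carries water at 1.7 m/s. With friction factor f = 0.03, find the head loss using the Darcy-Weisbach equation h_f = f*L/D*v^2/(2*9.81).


v^2 = 1.7^2 = 2.89 m^2/s^2
L/D = 130/0.14 = 928.57143
h_f = f*(L/D)*v^2/(2g) = 0.03 * 928.57143 * 2.89 / 19.62 = 4.10332 m

4.10332 m


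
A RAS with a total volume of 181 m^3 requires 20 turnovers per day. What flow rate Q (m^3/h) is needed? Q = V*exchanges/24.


Daily recirculation volume = 181 m^3 * 20 = 3620 m^3/day
Flow rate Q = daily volume / 24 h = 3620 / 24 = 150.833 m^3/h

150.833 m^3/h


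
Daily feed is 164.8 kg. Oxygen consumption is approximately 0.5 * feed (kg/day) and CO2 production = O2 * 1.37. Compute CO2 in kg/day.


O2 = 164.8 * 0.5 = 82.4
CO2 = 82.4 * 1.37 = 112.888

112.888 kg/day


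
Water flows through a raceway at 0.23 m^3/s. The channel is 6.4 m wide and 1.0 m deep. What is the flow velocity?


Cross-sectional area = W * d = 6.4 * 1.0 = 6.4 m^2
Velocity = Q / A = 0.23 / 6.4 = 0.0359375 m/s

0.0359375 m/s


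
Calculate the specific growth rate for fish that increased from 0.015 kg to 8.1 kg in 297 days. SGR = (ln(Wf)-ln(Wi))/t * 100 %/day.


ln(W_f) = ln(8.1) = 2.0918641
ln(W_i) = ln(0.015) = -4.1997051
ln(W_f) - ln(W_i) = 2.0918641 - -4.1997051 = 6.2915692
SGR = 6.2915692 / 297 * 100 = 2.11837 %/day

2.11837 %/day


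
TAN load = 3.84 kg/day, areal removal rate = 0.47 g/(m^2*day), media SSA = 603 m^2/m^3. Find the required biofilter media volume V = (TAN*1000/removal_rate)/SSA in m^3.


A = 3.84*1000 / 0.47 = 8170.2128 m^2
V = 8170.2128 / 603 = 13.5493

13.5493 m^3


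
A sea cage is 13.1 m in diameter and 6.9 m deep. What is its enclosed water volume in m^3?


r = d/2 = 13.1/2 = 6.55 m
Base area = pi*r^2 = pi*6.55^2 = 134.78218 m^2
Volume = 134.78218 * 6.9 = 929.997 m^3

929.997 m^3


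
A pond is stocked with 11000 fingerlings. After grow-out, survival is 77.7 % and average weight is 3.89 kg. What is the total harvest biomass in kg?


Survivors = 11000 * 77.7/100 = 8547 fish
Harvest biomass = survivors * W_f = 8547 * 3.89 = 33247.83 kg

33247.83 kg


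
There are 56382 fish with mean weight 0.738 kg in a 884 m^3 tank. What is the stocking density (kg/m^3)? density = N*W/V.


Total biomass = 56382 fish * 0.738 kg = 41609.916 kg
Density = total biomass / volume = 41609.916 / 884 = 47.07 kg/m^3

47.07 kg/m^3


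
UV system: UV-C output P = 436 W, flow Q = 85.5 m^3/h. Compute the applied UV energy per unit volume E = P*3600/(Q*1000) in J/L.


Energy delivered per hour = 436 W * 3600 s = 1569600 J/h
Volume treated per hour = 85.5 m^3/h * 1000 = 85500 L/h
dose = 1569600 / 85500 = 18.3579 J/L

18.3579 J/L


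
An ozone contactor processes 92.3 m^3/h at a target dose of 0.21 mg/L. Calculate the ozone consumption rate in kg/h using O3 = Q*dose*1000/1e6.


O3 demand (mg/h) = Q * dose * 1000 = 92.3 * 0.21 * 1000 = 19383 mg/h
Convert mg to kg: 19383 / 1e6 = 0.019383 kg/h

0.019383 kg/h


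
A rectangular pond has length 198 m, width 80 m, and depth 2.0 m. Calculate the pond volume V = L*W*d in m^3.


Base area = L * W = 198 * 80 = 15840 m^2
Volume = area * depth = 15840 * 2.0 = 31680 m^3

31680 m^3


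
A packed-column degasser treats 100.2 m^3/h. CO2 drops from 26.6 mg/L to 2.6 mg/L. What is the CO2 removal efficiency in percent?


CO2_out / CO2_in = 2.6 / 26.6 = 0.097744361
Fraction remaining = 0.097744361
efficiency = (1 - 0.097744361) * 100 = 90.2256 %

90.2256 %


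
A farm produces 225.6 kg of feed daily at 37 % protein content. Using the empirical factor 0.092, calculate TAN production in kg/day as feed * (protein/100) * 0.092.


Protein in feed = 225.6 * 37/100 = 83.472 kg/day
TAN = protein * 0.092 = 83.472 * 0.092 = 7.679424 kg/day

7.679424 kg/day


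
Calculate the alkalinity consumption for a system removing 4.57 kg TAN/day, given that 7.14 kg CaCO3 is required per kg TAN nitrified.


Alkalinity factor: 7.14 kg CaCO3 consumed per kg TAN nitrified
alk = 4.57 kg TAN * 7.14 = 32.6298 kg CaCO3/day

32.6298 kg CaCO3/day


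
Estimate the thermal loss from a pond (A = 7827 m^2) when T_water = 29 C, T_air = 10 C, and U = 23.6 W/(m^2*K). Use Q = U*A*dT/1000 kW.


Temperature difference dT = 29 - 10 = 19 K
Heat loss (W) = U * A * dT = 23.6 * 7827 * 19 = 3509626.8 W
Convert to kW: 3509626.8 / 1000 = 3509.6268 kW

3509.6268 kW


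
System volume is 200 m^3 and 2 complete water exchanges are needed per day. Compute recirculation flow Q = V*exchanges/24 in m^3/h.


Daily recirculation volume = 200 m^3 * 2 = 400 m^3/day
Flow rate Q = daily volume / 24 h = 400 / 24 = 16.6667 m^3/h

16.6667 m^3/h


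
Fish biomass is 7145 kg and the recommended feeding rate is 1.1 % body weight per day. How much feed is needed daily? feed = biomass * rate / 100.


Feeding rate fraction = 1.1% / 100 = 0.011
Daily feed = 7145 kg * 0.011 = 78.595 kg/day

78.595 kg/day


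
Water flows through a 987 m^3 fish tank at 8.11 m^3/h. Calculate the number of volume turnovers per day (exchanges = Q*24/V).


Daily flow volume = 8.11 m^3/h * 24 h = 194.64 m^3/day
Exchanges = daily flow / tank volume = 194.64 / 987 = 0.197204 exchanges/day

0.197204 exchanges/day


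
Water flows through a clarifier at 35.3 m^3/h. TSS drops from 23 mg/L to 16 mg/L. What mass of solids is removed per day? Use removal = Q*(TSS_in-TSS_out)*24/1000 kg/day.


Concentration drop: TSS_in - TSS_out = 23 - 16 = 7 mg/L
Hourly solids removed = Q * dTSS = 35.3 m^3/h * 7 mg/L = 247.1 g/h  (m^3/h * mg/L = g/h)
Daily solids removed = 247.1 * 24 = 5930.4 g/day
Convert g to kg: 5930.4 / 1000 = 5.9304 kg/day

5.9304 kg/day


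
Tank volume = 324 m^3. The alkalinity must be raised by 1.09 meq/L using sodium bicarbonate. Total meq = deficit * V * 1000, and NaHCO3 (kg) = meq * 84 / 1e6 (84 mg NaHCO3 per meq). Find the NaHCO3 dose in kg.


Tank volume in L = 324 m^3 * 1000 = 324000 L
Total meq required = 1.09 meq/L * 324000 L = 353160 meq
NaHCO3 mass = 353160 meq * 84 mg/meq / 1e6 = 29.6654 kg

29.6654 kg


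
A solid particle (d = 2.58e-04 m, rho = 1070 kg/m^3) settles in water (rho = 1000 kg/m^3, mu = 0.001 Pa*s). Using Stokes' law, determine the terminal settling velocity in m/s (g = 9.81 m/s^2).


Density difference: rho_p - rho_f = 1070 - 1000 = 70 kg/m^3
d^2 = (2.58e-04)^2 = 6.6564e-08 m^2
Numerator = (rho_p - rho_f) * g * d^2 = 70 * 9.81 * 6.6564e-08 = 4.5709499e-05
Denominator = 18 * mu = 18 * 0.001 = 0.018
v_s = 4.5709499e-05 / 0.018 = 0.00253942 m/s
Check: Re = rho_f * v_s * d / mu = 1000 * 0.00253942 * 2.58e-04 / 0.001 = 0.655 < 1, so Stokes' law applies.

0.00253942 m/s


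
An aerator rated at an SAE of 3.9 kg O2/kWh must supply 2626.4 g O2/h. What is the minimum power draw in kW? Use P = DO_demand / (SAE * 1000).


SAE in g O2/kWh = 3.9 * 1000 = 3900 g/kWh
P = DO_demand / SAE_g = 2626.4 / 3900 = 0.673436 kW

0.673436 kW


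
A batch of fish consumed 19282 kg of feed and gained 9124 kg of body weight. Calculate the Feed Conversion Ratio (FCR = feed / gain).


FCR = feed consumed / weight gained
FCR = 19282 kg / 9124 kg = 2.11333

2.11333


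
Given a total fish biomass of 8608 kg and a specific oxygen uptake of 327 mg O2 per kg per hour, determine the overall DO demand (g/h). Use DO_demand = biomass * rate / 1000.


Total O2 consumption (mg/h) = 8608 kg * 327 mg/(kg*h) = 2814816 mg/h
Convert to g/h: 2814816 / 1000 = 2814.816 g/h

2814.816 g/h


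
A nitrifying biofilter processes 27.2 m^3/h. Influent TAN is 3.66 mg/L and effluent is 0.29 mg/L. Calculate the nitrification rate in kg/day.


Concentration drop: TAN_in - TAN_out = 3.66 - 0.29 = 3.37 mg/L
Hourly TAN removed = Q * dTAN = 27.2 m^3/h * 3.37 mg/L = 91.664 g/h  (m^3/h * mg/L = g/h)
Daily TAN removed = 91.664 * 24 = 2199.936 g/day
Convert to kg/day: 2199.936 / 1000 = 2.199936 kg/day

2.199936 kg/day


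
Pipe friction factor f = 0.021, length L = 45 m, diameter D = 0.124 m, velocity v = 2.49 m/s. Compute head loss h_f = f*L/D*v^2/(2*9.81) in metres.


v^2 = 2.49^2 = 6.2001 m^2/s^2
L/D = 45/0.124 = 362.90323
h_f = f*(L/D)*v^2/(2g) = 0.021 * 362.90323 * 6.2001 / 19.62 = 2.4083 m

2.4083 m


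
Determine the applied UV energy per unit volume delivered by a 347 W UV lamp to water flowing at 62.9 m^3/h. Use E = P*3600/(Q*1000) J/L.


Energy delivered per hour = 347 W * 3600 s = 1249200 J/h
Volume treated per hour = 62.9 m^3/h * 1000 = 62900 L/h
dose = 1249200 / 62900 = 19.8601 J/L

19.8601 J/L


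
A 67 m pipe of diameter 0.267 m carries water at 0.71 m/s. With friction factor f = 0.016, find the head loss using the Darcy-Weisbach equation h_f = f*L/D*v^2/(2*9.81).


v^2 = 0.71^2 = 0.5041 m^2/s^2
L/D = 67/0.267 = 250.93633
h_f = f*(L/D)*v^2/(2g) = 0.016 * 250.93633 * 0.5041 / 19.62 = 0.103158 m

0.103158 m


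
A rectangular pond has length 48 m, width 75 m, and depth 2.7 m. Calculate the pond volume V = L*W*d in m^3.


Base area = L * W = 48 * 75 = 3600 m^2
Volume = area * depth = 3600 * 2.7 = 9720 m^3

9720 m^3


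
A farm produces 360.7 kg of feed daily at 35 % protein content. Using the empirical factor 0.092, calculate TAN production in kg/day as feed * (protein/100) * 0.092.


Protein in feed = 360.7 * 35/100 = 126.245 kg/day
TAN = protein * 0.092 = 126.245 * 0.092 = 11.61454 kg/day

11.61454 kg/day


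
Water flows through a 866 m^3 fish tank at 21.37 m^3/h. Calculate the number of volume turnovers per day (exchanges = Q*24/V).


Daily flow volume = 21.37 m^3/h * 24 h = 512.88 m^3/day
Exchanges = daily flow / tank volume = 512.88 / 866 = 0.59224 exchanges/day

0.59224 exchanges/day


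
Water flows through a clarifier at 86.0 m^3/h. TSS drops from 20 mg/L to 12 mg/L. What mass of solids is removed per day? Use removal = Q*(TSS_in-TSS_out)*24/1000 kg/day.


Concentration drop: TSS_in - TSS_out = 20 - 12 = 8 mg/L
Hourly solids removed = Q * dTSS = 86.0 m^3/h * 8 mg/L = 688 g/h  (m^3/h * mg/L = g/h)
Daily solids removed = 688 * 24 = 16512 g/day
Convert g to kg: 16512 / 1000 = 16.512 kg/day

16.512 kg/day


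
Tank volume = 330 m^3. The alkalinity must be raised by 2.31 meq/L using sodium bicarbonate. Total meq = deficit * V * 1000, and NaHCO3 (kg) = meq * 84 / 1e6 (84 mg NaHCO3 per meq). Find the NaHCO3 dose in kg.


Tank volume in L = 330 m^3 * 1000 = 330000 L
Total meq required = 2.31 meq/L * 330000 L = 762300 meq
NaHCO3 mass = 762300 meq * 84 mg/meq / 1e6 = 64.0332 kg

64.0332 kg


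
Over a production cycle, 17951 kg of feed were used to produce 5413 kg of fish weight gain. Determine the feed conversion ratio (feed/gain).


FCR = feed consumed / weight gained
FCR = 17951 kg / 5413 kg = 3.31628

3.31628


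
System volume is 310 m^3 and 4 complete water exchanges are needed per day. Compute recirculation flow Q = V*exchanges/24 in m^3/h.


Daily recirculation volume = 310 m^3 * 4 = 1240 m^3/day
Flow rate Q = daily volume / 24 h = 1240 / 24 = 51.6667 m^3/h

51.6667 m^3/h


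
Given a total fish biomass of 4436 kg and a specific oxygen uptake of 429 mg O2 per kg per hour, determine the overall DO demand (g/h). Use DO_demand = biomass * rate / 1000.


Total O2 consumption (mg/h) = 4436 kg * 429 mg/(kg*h) = 1903044 mg/h
Convert to g/h: 1903044 / 1000 = 1903.044 g/h

1903.044 g/h


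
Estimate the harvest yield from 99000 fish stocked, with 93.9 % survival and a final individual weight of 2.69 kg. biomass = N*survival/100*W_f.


Survivors = 99000 * 93.9/100 = 92961 fish
Harvest biomass = survivors * W_f = 92961 * 2.69 = 250065.09 kg

250065.09 kg


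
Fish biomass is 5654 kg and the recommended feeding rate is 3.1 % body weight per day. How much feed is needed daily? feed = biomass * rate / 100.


Feeding rate fraction = 3.1% / 100 = 0.031
Daily feed = 5654 kg * 0.031 = 175.274 kg/day

175.274 kg/day


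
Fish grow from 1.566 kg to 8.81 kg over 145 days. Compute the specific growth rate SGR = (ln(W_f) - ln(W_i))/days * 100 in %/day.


ln(W_f) = ln(8.81) = 2.1758874
ln(W_i) = ln(1.566) = 0.4485246
ln(W_f) - ln(W_i) = 2.1758874 - 0.4485246 = 1.7273628
SGR = 1.7273628 / 145 * 100 = 1.19128 %/day

1.19128 %/day


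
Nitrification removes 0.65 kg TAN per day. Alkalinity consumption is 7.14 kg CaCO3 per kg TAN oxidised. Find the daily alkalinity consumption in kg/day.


Alkalinity factor: 7.14 kg CaCO3 consumed per kg TAN nitrified
alk = 0.65 kg TAN * 7.14 = 4.641 kg CaCO3/day

4.641 kg CaCO3/day


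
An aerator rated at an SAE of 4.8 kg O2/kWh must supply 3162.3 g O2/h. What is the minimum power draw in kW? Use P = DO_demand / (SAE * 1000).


SAE in g O2/kWh = 4.8 * 1000 = 4800 g/kWh
P = DO_demand / SAE_g = 3162.3 / 4800 = 0.658813 kW

0.658813 kW


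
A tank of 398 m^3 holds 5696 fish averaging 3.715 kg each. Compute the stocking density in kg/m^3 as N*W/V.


Total biomass = 5696 fish * 3.715 kg = 21160.64 kg
Density = total biomass / volume = 21160.64 / 398 = 53.1674 kg/m^3

53.1674 kg/m^3


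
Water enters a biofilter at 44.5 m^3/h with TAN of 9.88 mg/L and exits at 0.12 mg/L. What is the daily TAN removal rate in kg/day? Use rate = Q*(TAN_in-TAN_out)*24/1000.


Concentration drop: TAN_in - TAN_out = 9.88 - 0.12 = 9.76 mg/L
Hourly TAN removed = Q * dTAN = 44.5 m^3/h * 9.76 mg/L = 434.32 g/h  (m^3/h * mg/L = g/h)
Daily TAN removed = 434.32 * 24 = 10423.68 g/day
Convert to kg/day: 10423.68 / 1000 = 10.42368 kg/day

10.42368 kg/day
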